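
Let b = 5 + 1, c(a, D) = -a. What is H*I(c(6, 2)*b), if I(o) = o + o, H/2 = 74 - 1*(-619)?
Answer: -99792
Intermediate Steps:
b = 6
H = 1386 (H = 2*(74 - 1*(-619)) = 2*(74 + 619) = 2*693 = 1386)
I(o) = 2*o
H*I(c(6, 2)*b) = 1386*(2*(-1*6*6)) = 1386*(2*(-6*6)) = 1386*(2*(-36)) = 1386*(-72) = -99792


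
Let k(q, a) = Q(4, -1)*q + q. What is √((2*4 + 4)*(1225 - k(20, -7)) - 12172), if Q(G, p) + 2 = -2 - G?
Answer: 4*√263 ≈ 64.869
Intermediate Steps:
Q(G, p) = -4 - G (Q(G, p) = -2 + (-2 - G) = -4 - G)
k(q, a) = -7*q (k(q, a) = (-4 - 1*4)*q + q = (-4 - 4)*q + q = -8*q + q = -7*q)
√((2*4 + 4)*(1225 - k(20, -7)) - 12172) = √((2*4 + 4)*(1225 - (-7)*20) - 12172) = √((8 + 4)*(1225 - 1*(-140)) - 12172) = √(12*(1225 + 140) - 12172) = √(12*1365 - 12172) = √(16380 - 12172) = √4208 = 4*√263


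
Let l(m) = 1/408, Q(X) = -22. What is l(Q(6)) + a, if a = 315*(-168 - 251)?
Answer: -53849879/408 ≈ -1.3199e+5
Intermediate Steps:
l(m) = 1/408
a = -131985 (a = 315*(-419) = -131985)
l(Q(6)) + a = 1/408 - 131985 = -53849879/408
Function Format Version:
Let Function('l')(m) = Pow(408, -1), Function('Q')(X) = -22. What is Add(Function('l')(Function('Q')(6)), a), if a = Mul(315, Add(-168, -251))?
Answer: Rational(-53849879, 408) ≈ -1.3199e+5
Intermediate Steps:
Function('l')(m) = Rational(1, 408)
a = -131985 (a = Mul(315, -419) = -131985)
Add(Function('l')(Function('Q')(6)), a) = Add(Rational(1, 408), -131985) = Rational(-53849879, 408)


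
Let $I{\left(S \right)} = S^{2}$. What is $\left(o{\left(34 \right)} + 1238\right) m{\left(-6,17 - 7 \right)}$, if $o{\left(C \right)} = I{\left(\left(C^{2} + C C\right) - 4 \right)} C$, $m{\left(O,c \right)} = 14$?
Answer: $2535604596$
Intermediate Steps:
$o{\left(C \right)} = C \left(-4 + 2 C^{2}\right)^{2}$ ($o{\left(C \right)} = \left(\left(C^{2} + C C\right) - 4\right)^{2} C = \left(\left(C^{2} + C^{2}\right) - 4\right)^{2} C = \left(2 C^{2} - 4\right)^{2} C = \left(-4 + 2 C^{2}\right)^{2} C = C \left(-4 + 2 C^{2}\right)^{2}$)
$\left(o{\left(34 \right)} + 1238\right) m{\left(-6,17 - 7 \right)} = \left(4 \cdot 34 \left(-2 + 34^{2}\right)^{2} + 1238\right) 14 = \left(4 \cdot 34 \left(-2 + 1156\right)^{2} + 1238\right) 14 = \left(4 \cdot 34 \cdot 1154^{2} + 1238\right) 14 = \left(4 \cdot 34 \cdot 1331716 + 1238\right) 14 = \left(181113376 + 1238\right) 14 = 181114614 \cdot 14 = 2535604596$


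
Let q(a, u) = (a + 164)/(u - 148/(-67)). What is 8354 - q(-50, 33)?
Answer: 19699448/2359 ≈ 8350.8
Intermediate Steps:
q(a, u) = (164 + a)/(148/67 + u) (q(a, u) = (164 + a)/(u - 148*(-1/67)) = (164 + a)/(u + 148/67) = (164 + a)/(148/67 + u))
8354 - q(-50, 33) = 8354 - 67*(164 - 50)/(148 + 67*33) = 8354 - 67*114/(148 + 2211) = 8354 - 67*114/2359 = 8354 - 1*7638/2359 = 8354 - 7638/2359 = 19699448/2359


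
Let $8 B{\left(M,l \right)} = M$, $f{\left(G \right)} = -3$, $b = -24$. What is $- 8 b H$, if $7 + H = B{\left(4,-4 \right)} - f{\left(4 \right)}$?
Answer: $-672$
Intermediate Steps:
$B{\left(M,l \right)} = \frac{M}{8}$
$H = - \frac{7}{2}$ ($H = -7 + \left(\frac{1}{8} \cdot 4 - -3\right) = -7 + \left(\frac{1}{2} + 3\right) = -7 + \frac{7}{2} = - \frac{7}{2} \approx -3.5$)
$- 8 b H = \left(-8\right) \left(-24\right) \left(- \frac{7}{2}\right) = 192 \left(- \frac{7}{2}\right) = -672$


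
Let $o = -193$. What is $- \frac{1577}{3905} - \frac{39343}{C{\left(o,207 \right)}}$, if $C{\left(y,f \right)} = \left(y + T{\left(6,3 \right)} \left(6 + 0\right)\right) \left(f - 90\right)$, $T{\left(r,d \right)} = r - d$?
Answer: $\frac{24269068}{15990975} \approx 1.5177$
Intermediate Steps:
$C{\left(y,f \right)} = \left(-90 + f\right) \left(18 + y\right)$ ($C{\left(y,f \right)} = \left(y + \left(6 - 3\right) \left(6 + 0\right)\right) \left(f - 90\right) = \left(y + \left(6 - 3\right) 6\right) \left(-90 + f\right) = \left(y + 3 \cdot 6\right) \left(-90 + f\right) = \left(y + 18\right) \left(-90 + f\right) = \left(18 + y\right) \left(-90 + f\right) = \left(-90 + f\right) \left(18 + y\right)$)
$- \frac{1577}{3905} - \frac{39343}{C{\left(o,207 \right)}} = - \frac{1577}{3905} - \frac{39343}{-1620 - -17370 + 18 \cdot 207 + 207 \left(-193\right)} = \left(-1577\right) \frac{1}{3905} - \frac{39343}{-1620 + 17370 + 3726 - 39951} = - \frac{1577}{3905} - \frac{39343}{-20475} = - \frac{1577}{3905} - - \frac{39343}{20475} = - \frac{1577}{3905} + \frac{39343}{20475} = \frac{24269068}{15990975}$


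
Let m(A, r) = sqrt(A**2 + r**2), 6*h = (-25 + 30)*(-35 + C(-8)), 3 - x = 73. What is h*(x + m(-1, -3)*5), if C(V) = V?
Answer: 7525/3 - 1075*sqrt(10)/6 ≈ 1941.8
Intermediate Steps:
x = -70 (x = 3 - 1*73 = 3 - 73 = -70)
h = -215/6 (h = ((-25 + 30)*(-35 - 8))/6 = (5*(-43))/6 = (1/6)*(-215) = -215/6 ≈ -35.833)
h*(x + m(-1, -3)*5) = -215*(-70 + sqrt((-1)**2 + (-3)**2)*5)/6 = -215*(-70 + sqrt(1 + 9)*5)/6 = -215*(-70 + sqrt(10)*5)/6 = -215*(-70 + 5*sqrt(10))/6 = 7525/3 - 1075*sqrt(10)/6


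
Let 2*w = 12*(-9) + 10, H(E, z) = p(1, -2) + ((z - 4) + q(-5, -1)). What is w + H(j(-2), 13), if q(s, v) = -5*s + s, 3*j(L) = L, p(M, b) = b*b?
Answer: -16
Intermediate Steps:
p(M, b) = b**2
j(L) = L/3
q(s, v) = -4*s
H(E, z) = 20 + z (H(E, z) = (-2)**2 + ((z - 4) - 4*(-5)) = 4 + ((-4 + z) + 20) = 4 + (16 + z) = 20 + z)
w = -49 (w = (12*(-9) + 10)/2 = (-108 + 10)/2 = (1/2)*(-98) = -49)
w + H(j(-2), 13) = -49 + (20 + 13) = -49 + 33 = -16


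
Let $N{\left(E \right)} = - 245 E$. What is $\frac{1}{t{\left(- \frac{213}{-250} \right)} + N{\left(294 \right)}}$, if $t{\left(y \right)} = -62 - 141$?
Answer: $- \frac{1}{72233} \approx -1.3844 \cdot 10^{-5}$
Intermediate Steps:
$t{\left(y \right)} = -203$ ($t{\left(y \right)} = -62 - 141 = -203$)
$\frac{1}{t{\left(- \frac{213}{-250} \right)} + N{\left(294 \right)}} = \frac{1}{-203 - 72030} = \frac{1}{-72233} = - \frac{1}{72233}$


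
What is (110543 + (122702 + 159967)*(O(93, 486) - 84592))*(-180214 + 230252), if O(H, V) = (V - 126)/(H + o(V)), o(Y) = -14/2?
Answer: -51446090150569210/43 ≈ -1.1964e+15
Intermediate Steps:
o(Y) = -7 (o(Y) = -14*½ = -7)
O(H, V) = (-126 + V)/(-7 + H) (O(H, V) = (V - 126)/(H - 7) = (-126 + V)/(-7 + H))
(110543 + (122702 + 159967)*(O(93, 486) - 84592))*(-180214 + 230252) = (110543 + (122702 + 159967)*((-126 + 486)/(-7 + 93) - 84592))*(-180214 + 230252) = (110543 + 282669*(360/86 - 84592))*50038 = (110543 + 282669*((1/86)*360 - 84592))*50038 = (110543 + 282669*(180/43 - 84592))*50038 = (110543 + 282669*(-3637276/43))*50038 = (110543 - 1028145169644/43)*50038 = -1028140416295/43*50038 = -51446090150569210/43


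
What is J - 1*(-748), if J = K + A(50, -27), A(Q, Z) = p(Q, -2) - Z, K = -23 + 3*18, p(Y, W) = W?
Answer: 804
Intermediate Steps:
K = 31 (K = -23 + 54 = 31)
A(Q, Z) = -2 - Z
J = 56 (J = 31 + (-2 - 1*(-27)) = 31 + (-2 + 27) = 31 + 25 = 56)
J - 1*(-748) = 56 - 1*(-748) = 56 + 748 = 804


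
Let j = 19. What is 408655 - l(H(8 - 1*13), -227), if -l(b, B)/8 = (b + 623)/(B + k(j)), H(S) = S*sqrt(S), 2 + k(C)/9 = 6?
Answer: 78048121/191 + 40*I*sqrt(5)/191 ≈ 4.0863e+5 + 0.46829*I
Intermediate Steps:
k(C) = 36 (k(C) = -18 + 9*6 = -18 + 54 = 36)
H(S) = S**(3/2)
l(b, B) = -8*(623 + b)/(36 + B) (l(b, B) = -8*(b + 623)/(B + 36) = -8*(623 + b)/(36 + B))
408655 - l(H(8 - 1*13), -227) = 408655 - 8*(-623 - (8 - 1*13)**(3/2))/(36 - 227) = 408655 - 8*(-623 - (8 - 13)**(3/2))/(-191) = 408655 - 8*(-1)*(-623 - (-5)**(3/2))/191 = 408655 - 8*(-1)*(-623 - (-5)*I*sqrt(5))/191 = 408655 - 8*(-1)*(-623 + 5*I*sqrt(5))/191 = 408655 - (4984/191 - 40*I*sqrt(5)/191) = 408655 + (-4984/191 + 40*I*sqrt(5)/191) = 78048121/191 + 40*I*sqrt(5)/191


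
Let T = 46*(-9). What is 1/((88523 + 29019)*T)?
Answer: -1/48662388 ≈ -2.0550e-8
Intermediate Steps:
T = -414
1/((88523 + 29019)*T) = 1/((88523 + 29019)*(-414)) = -1/414/117542 = (1/117542)*(-1/414) = -1/48662388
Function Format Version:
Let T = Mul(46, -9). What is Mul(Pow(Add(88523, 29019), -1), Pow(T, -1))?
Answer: Rational(-1, 48662388) ≈ -2.0550e-8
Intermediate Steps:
T = -414
Mul(Pow(Add(88523, 29019), -1), Pow(T, -1)) = Mul(Pow(Add(88523, 29019), -1), Pow(-414, -1)) = Mul(Pow(117542, -1), Rational(-1, 414)) = Mul(Rational(1, 117542), Rational(-1, 414)) = Rational(-1, 48662388)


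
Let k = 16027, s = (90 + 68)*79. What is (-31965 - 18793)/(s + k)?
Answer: -50758/28509 ≈ -1.7804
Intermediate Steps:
s = 12482 (s = 158*79 = 12482)
(-31965 - 18793)/(s + k) = (-31965 - 18793)/(12482 + 16027) = -50758/28509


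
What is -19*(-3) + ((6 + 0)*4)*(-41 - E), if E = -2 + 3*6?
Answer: -1311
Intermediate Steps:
E = 16 (E = -2 + 18 = 16)
-19*(-3) + ((6 + 0)*4)*(-41 - E) = -19*(-3) + ((6 + 0)*4)*(-41 - 1*16) = 57 + (6*4)*(-41 - 16) = 57 + 24*(-57) = 57 - 1368 = -1311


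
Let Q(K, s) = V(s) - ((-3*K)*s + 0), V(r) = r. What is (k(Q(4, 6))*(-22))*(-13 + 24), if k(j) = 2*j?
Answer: -37752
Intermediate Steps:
Q(K, s) = s + 3*K*s (Q(K, s) = s - ((-3*K)*s + 0) = s - (-3*K*s + 0) = s - (-3)*K*s = s + 3*K*s)
(k(Q(4, 6))*(-22))*(-13 + 24) = ((2*(6*(1 + 3*4)))*(-22))*(-13 + 24) = ((2*(6*(1 + 12)))*(-22))*11 = ((2*(6*13))*(-22))*11 = ((2*78)*(-22))*11 = (156*(-22))*11 = -3432*11 = -37752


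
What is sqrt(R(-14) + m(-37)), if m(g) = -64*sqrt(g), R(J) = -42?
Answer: sqrt(-42 - 64*I*sqrt(37)) ≈ 13.22 - 14.723*I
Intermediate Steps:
sqrt(R(-14) + m(-37)) = sqrt(-42 - 64*I*sqrt(37))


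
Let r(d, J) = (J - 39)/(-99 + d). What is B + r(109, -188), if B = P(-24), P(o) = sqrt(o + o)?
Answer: -227/10 + 4*I*sqrt(3) ≈ -22.7 + 6.9282*I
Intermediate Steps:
r(d, J) = (-39 + J)/(-99 + d)
P(o) = sqrt(2)*sqrt(o) (P(o) = sqrt(2*o) = sqrt(2)*sqrt(o))
B = 4*I*sqrt(3) (B = sqrt(2)*sqrt(-24) = sqrt(2)*(2*I*sqrt(6)) = 4*I*sqrt(3) ≈ 6.9282*I)
B + r(109, -188) = 4*I*sqrt(3) + (-39 - 188)/(-99 + 109) = 4*I*sqrt(3) - 227/10 = -227/10 + 4*I*sqrt(3)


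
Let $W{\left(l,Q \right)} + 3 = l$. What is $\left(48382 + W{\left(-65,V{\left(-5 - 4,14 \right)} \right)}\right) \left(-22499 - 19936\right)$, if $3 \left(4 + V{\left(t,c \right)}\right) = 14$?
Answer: $-2050204590$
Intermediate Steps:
$V{\left(t,c \right)} = \frac{2}{3}$ ($V{\left(t,c \right)} = -4 + \frac{1}{3} \cdot 14 = -4 + \frac{14}{3} = \frac{2}{3}$)
$W{\left(l,Q \right)} = -3 + l$
$\left(48382 + W{\left(-65,V{\left(-5 - 4,14 \right)} \right)}\right) \left(-22499 - 19936\right) = \left(48382 - 68\right) \left(-22499 - 19936\right) = \left(48382 - 68\right) \left(-42435\right) = 48314 \left(-42435\right) = -2050204590$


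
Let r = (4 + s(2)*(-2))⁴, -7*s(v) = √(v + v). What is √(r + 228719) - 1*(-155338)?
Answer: 155338 + 3*√61133655/49 ≈ 1.5582e+5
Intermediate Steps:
s(v) = -√2*√v/7 (s(v) = -√(v + v)/7 = -√2*√v/7)
r = 1048576/2401 (r = (4 - √2*√2/7*(-2))⁴ = (4 - 2/7*(-2))⁴ = (4 + 4/7)⁴ = (32/7)⁴ = 1048576/2401 ≈ 436.72)
√(r + 228719) - 1*(-155338) = √(1048576/2401 + 228719) - 1*(-155338) = √(550202895/2401) + 155338 = 3*√61133655/49 + 155338 = 155338 + 3*√61133655/49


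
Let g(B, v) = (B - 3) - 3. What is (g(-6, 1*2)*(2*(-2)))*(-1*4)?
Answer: -192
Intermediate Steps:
g(B, v) = -6 + B (g(B, v) = (-3 + B) - 3 = -6 + B)
(g(-6, 1*2)*(2*(-2)))*(-1*4) = ((-6 - 6)*(2*(-2)))*(-1*4) = -12*(-4)*(-4) = 48*(-4) = -192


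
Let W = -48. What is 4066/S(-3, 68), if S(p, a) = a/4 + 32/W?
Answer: 12198/49 ≈ 248.94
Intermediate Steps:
S(p, a) = -⅔ + a/4 (S(p, a) = a/4 + 32/(-48) = a*(¼) + 32*(-1/48) = a/4 - ⅔ = -⅔ + a/4)
4066/S(-3, 68) = 4066/(-⅔ + (¼)*68) = 4066/(-⅔ + 17) = 4066/(49/3) = 4066*(3/49) = 12198/49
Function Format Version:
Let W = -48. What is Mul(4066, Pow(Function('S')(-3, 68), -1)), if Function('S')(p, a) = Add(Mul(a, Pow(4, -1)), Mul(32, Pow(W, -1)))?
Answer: Rational(12198, 49) ≈ 248.94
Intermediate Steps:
Function('S')(p, a) = Add(Rational(-2, 3), Mul(Rational(1, 4), a)) (Function('S')(p, a) = Add(Mul(a, Pow(4, -1)), Mul(32, Pow(-48, -1))) = Add(Mul(a, Rational(1, 4)), Mul(32, Rational(-1, 48))) = Add(Mul(Rational(1, 4), a), Rational(-2, 3)) = Add(Rational(-2, 3), Mul(Rational(1, 4), a)))
Mul(4066, Pow(Function('S')(-3, 68), -1)) = Mul(4066, Pow(Add(Rational(-2, 3), Mul(Rational(1, 4), 68)), -1)) = Mul(4066, Pow(Add(Rational(-2, 3), 17), -1)) = Mul(4066, Pow(Rational(49, 3), -1)) = Mul(4066, Rational(3, 49)) = Rational(12198, 49)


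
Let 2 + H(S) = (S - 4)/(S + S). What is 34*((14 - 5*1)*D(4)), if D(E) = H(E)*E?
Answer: -2448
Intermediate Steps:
H(S) = -2 + (-4 + S)/(2*S) (H(S) = -2 + (S - 4)/(S + S) = -2 + (-4 + S)/((2*S)) = -2 + (-4 + S)*(1/(2*S)) = -2 + (-4 + S)/(2*S))
D(E) = E*(-3/2 - 2/E) (D(E) = (-3/2 - 2/E)*E = E*(-3/2 - 2/E))
34*((14 - 5*1)*D(4)) = 34*((14 - 5*1)*(-2 - 3/2*4)) = 34*((14 - 5)*(-2 - 6)) = 34*(9*(-8)) = 34*(-72) = -2448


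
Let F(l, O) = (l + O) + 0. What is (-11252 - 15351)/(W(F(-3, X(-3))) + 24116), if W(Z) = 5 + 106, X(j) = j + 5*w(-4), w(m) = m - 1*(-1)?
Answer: -26603/24227 ≈ -1.0981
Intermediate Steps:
w(m) = 1 + m (w(m) = m + 1 = 1 + m)
X(j) = -15 + j (X(j) = j + 5*(1 - 4) = j + 5*(-3) = j - 15 = -15 + j)
F(l, O) = O + l (F(l, O) = (O + l) + 0 = O + l)
W(Z) = 111
(-11252 - 15351)/(W(F(-3, X(-3))) + 24116) = (-11252 - 15351)/(111 + 24116) = -26603/24227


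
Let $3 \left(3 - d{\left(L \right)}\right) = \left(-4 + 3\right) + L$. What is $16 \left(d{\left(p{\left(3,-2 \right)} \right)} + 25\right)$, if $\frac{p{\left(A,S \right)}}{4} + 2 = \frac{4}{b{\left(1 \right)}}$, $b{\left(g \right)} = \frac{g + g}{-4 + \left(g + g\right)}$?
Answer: $\frac{1744}{3} \approx 581.33$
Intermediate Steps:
$b{\left(g \right)} = \frac{2 g}{-4 + 2 g}$
$p{\left(A,S \right)} = -24$ ($p{\left(A,S \right)} = -8 + 4 \frac{4}{1 \frac{1}{-2 + 1}} = -8 + 4 \frac{4}{1 \frac{1}{-1}} = -8 + 4 \frac{4}{1 \left(-1\right)} = -8 + 4 \frac{4}{-1} = -8 + 4 \cdot 4 \left(-1\right) = -8 + 4 \left(-4\right) = -8 - 16 = -24$)
$d{\left(L \right)} = \frac{10}{3} - \frac{L}{3}$ ($d{\left(L \right)} = 3 - \frac{\left(-4 + 3\right) + L}{3} = 3 - \frac{-1 + L}{3} = 3 - \left(- \frac{1}{3} + \frac{L}{3}\right) = \frac{10}{3} - \frac{L}{3}$)
$16 \left(d{\left(p{\left(3,-2 \right)} \right)} + 25\right) = 16 \left(\left(\frac{10}{3} - -8\right) + 25\right) = 16 \left(\left(\frac{10}{3} + 8\right) + 25\right) = 16 \left(\frac{34}{3} + 25\right) = 16 \cdot \frac{109}{3} = \frac{1744}{3}$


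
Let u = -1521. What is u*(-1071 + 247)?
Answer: 1253304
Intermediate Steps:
u*(-1071 + 247) = -1521*(-1071 + 247) = -1521*(-824) = 1253304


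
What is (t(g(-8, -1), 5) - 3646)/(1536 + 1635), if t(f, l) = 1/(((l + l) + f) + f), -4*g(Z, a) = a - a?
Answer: -12153/10570 ≈ -1.1498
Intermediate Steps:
g(Z, a) = 0 (g(Z, a) = -(a - a)/4 = -¼*0 = 0)
t(f, l) = 1/(2*f + 2*l) (t(f, l) = 1/((2*l + f) + f) = 1/((f + 2*l) + f) = 1/(2*f + 2*l))
(t(g(-8, -1), 5) - 3646)/(1536 + 1635) = (1/(2*(0 + 5)) - 3646)/(1536 + 1635) = ((½)/5 - 3646)/3171 = ((½)*(⅕) - 3646)*(1/3171) = (⅒ - 3646)*(1/3171) = -36459/10*1/3171 = -12153/10570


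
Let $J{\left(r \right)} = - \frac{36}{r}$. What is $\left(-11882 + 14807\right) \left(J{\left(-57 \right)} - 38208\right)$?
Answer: $- \frac{2123374500}{19} \approx -1.1176 \cdot 10^{8}$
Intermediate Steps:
$\left(-11882 + 14807\right) \left(J{\left(-57 \right)} - 38208\right) = \left(-11882 + 14807\right) \left(- \frac{36}{-57} - 38208\right) = 2925 \left(\left(-36\right) \left(- \frac{1}{57}\right) - 38208\right) = 2925 \left(\frac{12}{19} - 38208\right) = 2925 \left(- \frac{725940}{19}\right) = - \frac{2123374500}{19}$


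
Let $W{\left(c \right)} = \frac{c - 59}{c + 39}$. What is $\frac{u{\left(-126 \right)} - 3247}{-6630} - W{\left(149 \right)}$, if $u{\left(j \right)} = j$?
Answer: $\frac{4678}{155805} \approx 0.030025$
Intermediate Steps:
$W{\left(c \right)} = \frac{-59 + c}{39 + c}$
$\frac{u{\left(-126 \right)} - 3247}{-6630} - W{\left(149 \right)} = \frac{-126 - 3247}{-6630} - \frac{-59 + 149}{39 + 149} = \left(-3373\right) \left(- \frac{1}{6630}\right) - \frac{1}{188} \cdot 90 = \frac{3373}{6630} - \frac{1}{188} \cdot 90 = \frac{3373}{6630} - \frac{45}{94} = \frac{4678}{155805}$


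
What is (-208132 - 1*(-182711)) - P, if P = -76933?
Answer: 51512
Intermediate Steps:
(-208132 - 1*(-182711)) - P = (-208132 - 1*(-182711)) - 1*(-76933) = (-208132 + 182711) + 76933 = -25421 + 76933 = 51512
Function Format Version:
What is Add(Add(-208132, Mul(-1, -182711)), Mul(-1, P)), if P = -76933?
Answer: 51512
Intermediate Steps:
Add(Add(-208132, Mul(-1, -182711)), Mul(-1, P)) = Add(Add(-208132, Mul(-1, -182711)), Mul(-1, -76933)) = Add(Add(-208132, 182711), 76933) = Add(-25421, 76933) = 51512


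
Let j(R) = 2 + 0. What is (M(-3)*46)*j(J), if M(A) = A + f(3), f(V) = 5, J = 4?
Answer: 184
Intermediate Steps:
j(R) = 2
M(A) = 5 + A (M(A) = A + 5 = 5 + A)
(M(-3)*46)*j(J) = ((5 - 3)*46)*2 = (2*46)*2 = 92*2 = 184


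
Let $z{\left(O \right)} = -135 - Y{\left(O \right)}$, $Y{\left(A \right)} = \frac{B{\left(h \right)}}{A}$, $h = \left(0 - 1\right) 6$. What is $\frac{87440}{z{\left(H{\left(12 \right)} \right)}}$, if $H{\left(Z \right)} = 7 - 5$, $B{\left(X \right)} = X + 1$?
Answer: $- \frac{34976}{53} \approx -659.92$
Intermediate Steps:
$h = -6$ ($h = \left(-1\right) 6 = -6$)
$B{\left(X \right)} = 1 + X$
$Y{\left(A \right)} = - \frac{5}{A}$ ($Y{\left(A \right)} = \frac{1 - 6}{A} = - \frac{5}{A}$)
$H{\left(Z \right)} = 2$
$z{\left(O \right)} = -135 + \frac{5}{O}$ ($z{\left(O \right)} = -135 - - \frac{5}{O} = -135 + \frac{5}{O}$)
$\frac{87440}{z{\left(H{\left(12 \right)} \right)}} = \frac{87440}{-135 + \frac{5}{2}} = \frac{87440}{- \frac{265}{2}} = 87440 \left(- \frac{2}{265}\right) = - \frac{34976}{53}$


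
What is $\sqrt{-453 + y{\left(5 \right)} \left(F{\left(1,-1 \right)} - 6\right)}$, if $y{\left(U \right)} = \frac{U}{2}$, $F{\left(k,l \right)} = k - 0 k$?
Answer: $\frac{7 i \sqrt{38}}{2} \approx 21.575 i$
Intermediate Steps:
$F{\left(k,l \right)} = k$ ($F{\left(k,l \right)} = k - 0 = k + 0 = k$)
$y{\left(U \right)} = \frac{U}{2}$ ($y{\left(U \right)} = U \frac{1}{2} = \frac{U}{2}$)
$\sqrt{-453 + y{\left(5 \right)} \left(F{\left(1,-1 \right)} - 6\right)} = \sqrt{-453 + \frac{1}{2} \cdot 5 \left(1 - 6\right)} = \sqrt{-453 + \frac{5}{2} \left(-5\right)} = \sqrt{-453 - \frac{25}{2}} = \sqrt{- \frac{931}{2}} = \frac{7 i \sqrt{38}}{2}$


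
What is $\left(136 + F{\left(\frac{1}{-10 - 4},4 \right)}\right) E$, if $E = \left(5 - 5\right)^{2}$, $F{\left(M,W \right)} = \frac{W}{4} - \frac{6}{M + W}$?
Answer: $0$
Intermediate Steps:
$F{\left(M,W \right)} = - \frac{6}{M + W} + \frac{W}{4}$ ($F{\left(M,W \right)} = W \frac{1}{4} - \frac{6}{M + W} = \frac{W}{4} - \frac{6}{M + W} = - \frac{6}{M + W} + \frac{W}{4}$)
$E = 0$ ($E = 0^{2} = 0$)
$\left(136 + F{\left(\frac{1}{-10 - 4},4 \right)}\right) E = \left(136 + \frac{-24 + 4^{2} + \frac{1}{-10 - 4} \cdot 4}{4 \left(\frac{1}{-10 - 4} + 4\right)}\right) 0 = \left(136 + \frac{-24 + 16 + \frac{1}{-14} \cdot 4}{4 \left(\frac{1}{-14} + 4\right)}\right) 0 = \left(136 + \frac{-24 + 16 - \frac{2}{7}}{4 \left(- \frac{1}{14} + 4\right)}\right) 0 = \left(136 + \frac{-24 + 16 - \frac{2}{7}}{4 \cdot \frac{55}{14}}\right) 0 = \left(136 + \frac{1}{4} \cdot \frac{14}{55} \left(- \frac{58}{7}\right)\right) 0 = \left(136 - \frac{29}{55}\right) 0 = \frac{7451}{55} \cdot 0 = 0$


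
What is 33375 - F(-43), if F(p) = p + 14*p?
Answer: 34020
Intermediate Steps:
F(p) = 15*p
33375 - F(-43) = 33375 - 15*(-43) = 33375 - 1*(-645) = 33375 + 645 = 34020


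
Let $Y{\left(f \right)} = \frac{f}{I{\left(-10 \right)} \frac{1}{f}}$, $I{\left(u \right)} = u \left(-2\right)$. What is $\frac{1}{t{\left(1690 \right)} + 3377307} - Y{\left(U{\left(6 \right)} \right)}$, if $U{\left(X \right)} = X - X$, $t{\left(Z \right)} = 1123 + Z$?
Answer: $\frac{1}{3380120} \approx 2.9585 \cdot 10^{-7}$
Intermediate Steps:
$I{\left(u \right)} = - 2 u$
$U{\left(X \right)} = 0$
$Y{\left(f \right)} = \frac{f^{2}}{20}$ ($Y{\left(f \right)} = \frac{f}{\left(-2\right) \left(-10\right) \frac{1}{f}} = \frac{f}{20 \frac{1}{f}} = f \frac{f}{20} = \frac{f^{2}}{20}$)
$\frac{1}{t{\left(1690 \right)} + 3377307} - Y{\left(U{\left(6 \right)} \right)} = \frac{1}{\left(1123 + 1690\right) + 3377307} - \frac{0^{2}}{20} = \frac{1}{2813 + 3377307} - \frac{1}{20} \cdot 0 = \frac{1}{3380120} - 0 = \frac{1}{3380120} + 0 = \frac{1}{3380120}$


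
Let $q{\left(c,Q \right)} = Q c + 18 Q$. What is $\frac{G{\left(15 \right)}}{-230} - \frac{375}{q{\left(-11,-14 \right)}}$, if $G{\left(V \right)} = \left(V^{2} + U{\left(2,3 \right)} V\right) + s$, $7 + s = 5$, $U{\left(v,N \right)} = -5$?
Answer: $\frac{35873}{11270} \approx 3.1831$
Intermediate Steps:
$q{\left(c,Q \right)} = 18 Q + Q c$
$s = -2$ ($s = -7 + 5 = -2$)
$G{\left(V \right)} = -2 + V^{2} - 5 V$ ($G{\left(V \right)} = \left(V^{2} - 5 V\right) - 2 = -2 + V^{2} - 5 V$)
$\frac{G{\left(15 \right)}}{-230} - \frac{375}{q{\left(-11,-14 \right)}} = \frac{-2 + 15^{2} - 75}{-230} - \frac{375}{\left(-14\right) \left(18 - 11\right)} = \left(-2 + 225 - 75\right) \left(- \frac{1}{230}\right) - \frac{375}{\left(-14\right) 7} = 148 \left(- \frac{1}{230}\right) - \frac{375}{-98} = - \frac{74}{115} - - \frac{375}{98} = - \frac{74}{115} + \frac{375}{98} = \frac{35873}{11270}$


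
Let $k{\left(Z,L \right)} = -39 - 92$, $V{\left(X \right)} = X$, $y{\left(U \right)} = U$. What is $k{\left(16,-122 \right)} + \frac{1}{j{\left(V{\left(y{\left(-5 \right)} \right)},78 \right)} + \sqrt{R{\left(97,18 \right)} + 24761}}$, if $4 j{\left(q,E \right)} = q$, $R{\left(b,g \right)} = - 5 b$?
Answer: $- \frac{50879201}{388391} + \frac{544 \sqrt{21}}{388391} \approx -130.99$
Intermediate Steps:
$k{\left(Z,L \right)} = -131$ ($k{\left(Z,L \right)} = -39 - 92 = -131$)
$j{\left(q,E \right)} = \frac{q}{4}$
$k{\left(16,-122 \right)} + \frac{1}{j{\left(V{\left(y{\left(-5 \right)} \right)},78 \right)} + \sqrt{R{\left(97,18 \right)} + 24761}} = -131 + \frac{1}{\frac{1}{4} \left(-5\right) + \sqrt{\left(-5\right) 97 + 24761}} = -131 + \frac{1}{- \frac{5}{4} + \sqrt{-485 + 24761}} = -131 + \frac{1}{- \frac{5}{4} + \sqrt{24276}} = -131 + \frac{1}{- \frac{5}{4} + 34 \sqrt{21}}$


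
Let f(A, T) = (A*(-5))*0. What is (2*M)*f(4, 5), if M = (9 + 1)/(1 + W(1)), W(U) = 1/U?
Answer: 0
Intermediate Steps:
f(A, T) = 0 (f(A, T) = -5*A*0 = 0)
M = 5 (M = (9 + 1)/(1 + 1/1) = 10/(1 + 1) = 10/2 = 10*(½) = 5)
(2*M)*f(4, 5) = (2*5)*0 = 10*0 = 0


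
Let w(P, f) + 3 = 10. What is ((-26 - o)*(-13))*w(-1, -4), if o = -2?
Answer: 2184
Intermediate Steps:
w(P, f) = 7 (w(P, f) = -3 + 10 = 7)
((-26 - o)*(-13))*w(-1, -4) = ((-26 - 1*(-2))*(-13))*7 = ((-26 + 2)*(-13))*7 = -24*(-13)*7 = 312*7 = 2184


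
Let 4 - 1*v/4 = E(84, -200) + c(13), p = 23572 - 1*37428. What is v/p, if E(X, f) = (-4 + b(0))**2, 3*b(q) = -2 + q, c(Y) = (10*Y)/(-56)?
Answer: 3895/872928 ≈ 0.0044620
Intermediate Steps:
c(Y) = -5*Y/28 (c(Y) = (10*Y)*(-1/56) = -5*Y/28)
b(q) = -2/3 + q/3 (b(q) = (-2 + q)/3 = -2/3 + q/3)
E(X, f) = 196/9 (E(X, f) = (-4 + (-2/3 + (1/3)*0))**2 = (-4 + (-2/3 + 0))**2 = (-4 - 2/3)**2 = (-14/3)**2 = 196/9)
p = -13856 (p = 23572 - 37428 = -13856)
v = -3895/63 (v = 16 - 4*(196/9 - 5/28*13) = 16 - 4*(196/9 - 65/28) = 16 - 4*4903/252 = 16 - 4903/63 = -3895/63 ≈ -61.825)
v/p = -3895/63/(-13856) = -3895/63*(-1/13856) = 3895/872928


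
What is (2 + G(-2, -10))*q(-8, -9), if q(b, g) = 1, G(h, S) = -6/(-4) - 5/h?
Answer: 6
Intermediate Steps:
G(h, S) = 3/2 - 5/h (G(h, S) = -6*(-¼) - 5/h = 3/2 - 5/h)
(2 + G(-2, -10))*q(-8, -9) = (2 + (3/2 - 5/(-2)))*1 = (2 + (3/2 - 5*(-½)))*1 = (2 + (3/2 + 5/2))*1 = (2 + 4)*1 = 6*1 = 6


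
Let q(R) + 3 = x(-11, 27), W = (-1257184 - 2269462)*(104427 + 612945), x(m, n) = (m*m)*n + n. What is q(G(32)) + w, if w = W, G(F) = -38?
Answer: -2529917091021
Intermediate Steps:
x(m, n) = n + n*m**2 (x(m, n) = m**2*n + n = n*m**2 + n = n + n*m**2)
W = -2529917094312 (W = -3526646*717372 = -2529917094312)
q(R) = 3291 (q(R) = -3 + 27*(1 + (-11)**2) = -3 + 27*(1 + 121) = -3 + 27*122 = -3 + 3294 = 3291)
w = -2529917094312
q(G(32)) + w = 3291 - 2529917094312 = -2529917091021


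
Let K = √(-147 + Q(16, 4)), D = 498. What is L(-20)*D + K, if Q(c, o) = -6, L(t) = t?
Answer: -9960 + 3*I*√17 ≈ -9960.0 + 12.369*I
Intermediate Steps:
K = 3*I*√17 (K = √(-147 - 6) = √(-153) = 3*I*√17 ≈ 12.369*I)
L(-20)*D + K = -20*498 + 3*I*√17 = -9960 + 3*I*√17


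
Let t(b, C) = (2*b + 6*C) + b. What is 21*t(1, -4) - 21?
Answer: -462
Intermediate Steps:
t(b, C) = 3*b + 6*C
21*t(1, -4) - 21 = 21*(3*1 + 6*(-4)) - 21 = 21*(3 - 24) - 21 = 21*(-21) - 21 = -441 - 21 = -462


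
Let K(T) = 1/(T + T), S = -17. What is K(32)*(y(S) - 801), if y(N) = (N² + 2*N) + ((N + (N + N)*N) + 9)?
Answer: 3/8 ≈ 0.37500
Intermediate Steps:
K(T) = 1/(2*T)
y(N) = 9 + 3*N + 3*N² (y(N) = (N² + 2*N) + ((N + (2*N)*N) + 9) = (N² + 2*N) + ((N + 2*N²) + 9) = (N² + 2*N) + (9 + N + 2*N²) = 9 + 3*N + 3*N²)
K(32)*(y(S) - 801) = ((½)/32)*((9 + 3*(-17) + 3*(-17)²) - 801) = ((½)*(1/32))*((9 - 51 + 3*289) - 801) = ((9 - 51 + 867) - 801)/64 = (825 - 801)/64 = (1/64)*24 = 3/8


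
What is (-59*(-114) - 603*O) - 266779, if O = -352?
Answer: -47797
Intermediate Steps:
(-59*(-114) - 603*O) - 266779 = (-59*(-114) - 603*(-352)) - 266779 = (6726 + 212256) - 266779 = 218982 - 266779 = -47797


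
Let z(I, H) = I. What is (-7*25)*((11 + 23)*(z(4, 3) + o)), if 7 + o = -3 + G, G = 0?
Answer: 35700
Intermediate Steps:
o = -10 (o = -7 + (-3 + 0) = -7 - 3 = -10)
(-7*25)*((11 + 23)*(z(4, 3) + o)) = (-7*25)*((11 + 23)*(4 - 10)) = -5950*(-6) = -175*(-204) = 35700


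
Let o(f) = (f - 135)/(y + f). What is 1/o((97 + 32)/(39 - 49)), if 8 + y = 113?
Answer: -307/493 ≈ -0.62272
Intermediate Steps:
y = 105 (y = -8 + 113 = 105)
o(f) = (-135 + f)/(105 + f) (o(f) = (f - 135)/(105 + f) = (-135 + f)/(105 + f))
1/o((97 + 32)/(39 - 49)) = 1/((-135 + (97 + 32)/(39 - 49))/(105 + (97 + 32)/(39 - 49))) = 1/((-135 + 129/(-10))/(105 + 129/(-10))) = 1/((-135 + 129*(-1/10))/(105 + 129*(-1/10))) = 1/((-135 - 129/10)/(105 - 129/10)) = 1/(-1479/10/(921/10)) = 1/((10/921)*(-1479/10)) = 1/(-493/307) = -307/493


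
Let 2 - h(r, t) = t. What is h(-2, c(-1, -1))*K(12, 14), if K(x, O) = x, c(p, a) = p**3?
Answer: 36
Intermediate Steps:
h(r, t) = 2 - t
h(-2, c(-1, -1))*K(12, 14) = (2 - 1*(-1)**3)*12 = (2 - 1*(-1))*12 = (2 + 1)*12 = 3*12 = 36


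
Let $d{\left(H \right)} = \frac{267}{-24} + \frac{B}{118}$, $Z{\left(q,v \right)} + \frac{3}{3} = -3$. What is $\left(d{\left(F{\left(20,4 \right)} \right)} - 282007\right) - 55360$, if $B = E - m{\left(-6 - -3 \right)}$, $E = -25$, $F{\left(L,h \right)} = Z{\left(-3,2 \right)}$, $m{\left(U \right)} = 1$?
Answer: $- \frac{159242579}{472} \approx -3.3738 \cdot 10^{5}$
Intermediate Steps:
$Z{\left(q,v \right)} = -4$ ($Z{\left(q,v \right)} = -1 - 3 = -4$)
$F{\left(L,h \right)} = -4$
$B = -26$ ($B = -25 - 1 = -26$)
$d{\left(H \right)} = - \frac{5355}{472}$ ($d{\left(H \right)} = \frac{267}{-24} - \frac{26}{118} = 267 \left(- \frac{1}{24}\right) - \frac{13}{59} = - \frac{89}{8} - \frac{13}{59} = - \frac{5355}{472}$)
$\left(d{\left(F{\left(20,4 \right)} \right)} - 282007\right) - 55360 = \left(- \frac{5355}{472} - 282007\right) - 55360 = - \frac{133112659}{472} - 55360 = - \frac{159242579}{472}$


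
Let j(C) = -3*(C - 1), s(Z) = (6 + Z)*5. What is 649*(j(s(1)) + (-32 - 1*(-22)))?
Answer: -72688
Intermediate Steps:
s(Z) = 30 + 5*Z
j(C) = 3 - 3*C (j(C) = -3*(-1 + C) = 3 - 3*C)
649*(j(s(1)) + (-32 - 1*(-22))) = 649*((3 - 3*(30 + 5*1)) + (-32 - 1*(-22))) = 649*((3 - 3*(30 + 5)) + (-32 + 22)) = 649*((3 - 3*35) - 10) = 649*((3 - 105) - 10) = 649*(-102 - 10) = 649*(-112) = -72688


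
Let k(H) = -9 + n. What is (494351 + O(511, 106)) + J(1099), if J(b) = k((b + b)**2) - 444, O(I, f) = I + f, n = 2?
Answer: 494517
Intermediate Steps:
k(H) = -7 (k(H) = -9 + 2 = -7)
J(b) = -451 (J(b) = -7 - 444 = -451)
(494351 + O(511, 106)) + J(1099) = (494351 + (511 + 106)) - 451 = (494351 + 617) - 451 = 494968 - 451 = 494517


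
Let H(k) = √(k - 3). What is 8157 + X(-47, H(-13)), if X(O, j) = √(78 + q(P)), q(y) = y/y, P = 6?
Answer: 8157 + √79 ≈ 8165.9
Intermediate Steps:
H(k) = √(-3 + k)
q(y) = 1
X(O, j) = √79 (X(O, j) = √(78 + 1) = √79)
8157 + X(-47, H(-13)) = 8157 + √79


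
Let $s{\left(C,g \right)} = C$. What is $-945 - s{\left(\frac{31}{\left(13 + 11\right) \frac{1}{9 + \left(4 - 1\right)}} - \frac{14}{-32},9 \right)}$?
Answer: $- \frac{15375}{16} \approx -960.94$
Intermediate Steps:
$-945 - s{\left(\frac{31}{\left(13 + 11\right) \frac{1}{9 + \left(4 - 1\right)}} - \frac{14}{-32},9 \right)} = -945 - \left(\frac{31}{\left(13 + 11\right) \frac{1}{9 + \left(4 - 1\right)}} - \frac{14}{-32}\right) = -945 - \left(\frac{31}{24 \frac{1}{9 + \left(4 - 1\right)}} - - \frac{7}{16}\right) = -945 - \left(\frac{31}{24 \frac{1}{9 + 3}} + \frac{7}{16}\right) = -945 - \left(\frac{31}{24 \cdot \frac{1}{12}} + \frac{7}{16}\right) = -945 - \left(\frac{31}{2} + \frac{7}{16}\right) = -945 - \frac{255}{16} = - \frac{15375}{16}$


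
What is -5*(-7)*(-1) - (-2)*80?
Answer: 125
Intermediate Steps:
-5*(-7)*(-1) - (-2)*80 = 35*(-1) - 1*(-160) = -35 + 160 = 125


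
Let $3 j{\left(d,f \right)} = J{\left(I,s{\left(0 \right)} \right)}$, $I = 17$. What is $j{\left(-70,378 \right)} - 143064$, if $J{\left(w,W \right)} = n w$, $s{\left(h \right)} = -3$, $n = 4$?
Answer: $- \frac{429124}{3} \approx -1.4304 \cdot 10^{5}$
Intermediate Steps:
$J{\left(w,W \right)} = 4 w$
$j{\left(d,f \right)} = \frac{68}{3}$ ($j{\left(d,f \right)} = \frac{4 \cdot 17}{3} = \frac{1}{3} \cdot 68 = \frac{68}{3}$)
$j{\left(-70,378 \right)} - 143064 = \frac{68}{3} - 143064 = - \frac{429124}{3}$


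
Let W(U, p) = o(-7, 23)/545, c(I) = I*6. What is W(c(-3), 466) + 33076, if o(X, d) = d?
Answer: 18026443/545 ≈ 33076.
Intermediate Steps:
c(I) = 6*I
W(U, p) = 23/545
W(c(-3), 466) + 33076 = 23/545 + 33076 = 18026443/545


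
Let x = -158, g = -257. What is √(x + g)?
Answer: I*√415 ≈ 20.372*I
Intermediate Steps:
√(x + g) = √(-158 - 257) = √(-415) = I*√415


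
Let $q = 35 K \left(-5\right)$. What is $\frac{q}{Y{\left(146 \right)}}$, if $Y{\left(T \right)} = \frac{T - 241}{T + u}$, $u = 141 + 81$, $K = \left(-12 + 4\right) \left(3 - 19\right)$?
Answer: $\frac{1648640}{19} \approx 86771.0$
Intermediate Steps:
$K = 128$ ($K = \left(-8\right) \left(-16\right) = 128$)
$q = -22400$ ($q = 35 \cdot 128 \left(-5\right) = 4480 \left(-5\right) = -22400$)
$u = 222$
$Y{\left(T \right)} = \frac{-241 + T}{222 + T}$ ($Y{\left(T \right)} = \frac{T - 241}{T + 222} = \frac{-241 + T}{222 + T}$)
$\frac{q}{Y{\left(146 \right)}} = - \frac{22400}{\frac{1}{222 + 146} \left(-241 + 146\right)} = - \frac{22400}{\frac{1}{368} \left(-95\right)} = - \frac{22400}{- \frac{95}{368}} = \left(-22400\right) \left(- \frac{368}{95}\right) = \frac{1648640}{19}$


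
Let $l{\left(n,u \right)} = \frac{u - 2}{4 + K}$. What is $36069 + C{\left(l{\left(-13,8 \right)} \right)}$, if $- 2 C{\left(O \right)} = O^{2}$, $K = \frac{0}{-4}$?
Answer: $\frac{288543}{8} \approx 36068.0$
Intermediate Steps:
$K = 0$ ($K = 0 \left(- \frac{1}{4}\right) = 0$)
$l{\left(n,u \right)} = - \frac{1}{2} + \frac{u}{4}$ ($l{\left(n,u \right)} = \frac{u - 2}{4 + 0} = \frac{-2 + u}{4} = \left(-2 + u\right) \frac{1}{4} = - \frac{1}{2} + \frac{u}{4}$)
$C{\left(O \right)} = - \frac{O^{2}}{2}$
$36069 + C{\left(l{\left(-13,8 \right)} \right)} = 36069 - \frac{\left(- \frac{1}{2} + \frac{1}{4} \cdot 8\right)^{2}}{2} = 36069 - \frac{\left(- \frac{1}{2} + 2\right)^{2}}{2} = 36069 - \frac{\left(\frac{3}{2}\right)^{2}}{2} = 36069 - \frac{9}{8} = \frac{288543}{8}$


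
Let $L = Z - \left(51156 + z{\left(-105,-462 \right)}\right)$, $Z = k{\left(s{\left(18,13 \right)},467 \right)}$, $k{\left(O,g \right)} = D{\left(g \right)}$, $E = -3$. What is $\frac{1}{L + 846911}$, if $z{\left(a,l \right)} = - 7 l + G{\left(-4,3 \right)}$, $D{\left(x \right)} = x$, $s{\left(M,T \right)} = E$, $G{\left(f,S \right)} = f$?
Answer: $\frac{1}{792992} \approx 1.261 \cdot 10^{-6}$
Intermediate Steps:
$s{\left(M,T \right)} = -3$
$k{\left(O,g \right)} = g$
$z{\left(a,l \right)} = -4 - 7 l$ ($z{\left(a,l \right)} = - 7 l - 4 = -4 - 7 l$)
$Z = 467$
$L = -53919$ ($L = 467 - \left(51152 + 3234\right) = 467 - 54386 = -53919$)
$\frac{1}{L + 846911} = \frac{1}{-53919 + 846911} = \frac{1}{792992}$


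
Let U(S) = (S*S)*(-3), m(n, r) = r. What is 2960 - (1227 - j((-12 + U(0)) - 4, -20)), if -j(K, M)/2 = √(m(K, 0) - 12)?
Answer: 1733 - 4*I*√3 ≈ 1733.0 - 6.9282*I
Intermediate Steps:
U(S) = -3*S² (U(S) = S²*(-3) = -3*S²)
j(K, M) = -4*I*√3 (j(K, M) = -2*√(0 - 12) = -4*I*√3)
2960 - (1227 - j((-12 + U(0)) - 4, -20)) = 2960 - (1227 - (-4)*I*√3) = 2960 - (1227 + 4*I*√3) = 2960 + (-1227 - 4*I*√3) = 1733 - 4*I*√3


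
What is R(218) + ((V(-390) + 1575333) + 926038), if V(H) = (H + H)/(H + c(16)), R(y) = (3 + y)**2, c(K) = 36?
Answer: 150462638/59 ≈ 2.5502e+6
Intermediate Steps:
V(H) = 2*H/(36 + H) (V(H) = (H + H)/(H + 36) = (2*H)/(36 + H) = 2*H/(36 + H))
R(218) + ((V(-390) + 1575333) + 926038) = (3 + 218)**2 + ((2*(-390)/(36 - 390) + 1575333) + 926038) = 221**2 + ((2*(-390)/(-354) + 1575333) + 926038) = 48841 + ((2*(-390)*(-1/354) + 1575333) + 926038) = 48841 + ((130/59 + 1575333) + 926038) = 48841 + (92944777/59 + 926038) = 48841 + 147581019/59 = 150462638/59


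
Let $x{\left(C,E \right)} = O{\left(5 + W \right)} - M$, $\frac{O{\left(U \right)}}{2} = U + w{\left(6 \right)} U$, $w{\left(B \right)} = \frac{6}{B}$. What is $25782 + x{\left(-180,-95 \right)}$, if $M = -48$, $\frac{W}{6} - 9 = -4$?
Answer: $25970$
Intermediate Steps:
$W = 30$ ($W = 54 + 6 \left(-4\right) = 54 - 24 = 30$)
$O{\left(U \right)} = 4 U$ ($O{\left(U \right)} = 2 \left(U + \frac{6}{6} U\right) = 2 \left(U + 6 \cdot \frac{1}{6} U\right) = 2 \left(U + 1 U\right) = 2 \left(U + U\right) = 2 \cdot 2 U = 4 U$)
$x{\left(C,E \right)} = 188$ ($x{\left(C,E \right)} = 4 \left(5 + 30\right) - -48 = 4 \cdot 35 + 48 = 140 + 48 = 188$)
$25782 + x{\left(-180,-95 \right)} = 25782 + 188 = 25970$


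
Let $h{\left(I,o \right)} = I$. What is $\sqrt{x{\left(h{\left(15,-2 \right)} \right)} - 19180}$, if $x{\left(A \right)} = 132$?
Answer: $2 i \sqrt{4762} \approx 138.01 i$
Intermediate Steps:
$\sqrt{x{\left(h{\left(15,-2 \right)} \right)} - 19180} = \sqrt{132 - 19180} = \sqrt{-19048} = 2 i \sqrt{4762}$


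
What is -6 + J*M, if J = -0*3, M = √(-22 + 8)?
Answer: -6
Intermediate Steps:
M = I*√14 (M = √(-14) = I*√14 ≈ 3.7417*I)
J = 0 (J = -4*0 = 0)
-6 + J*M = -6 + 0*(I*√14) = -6 + 0 = -6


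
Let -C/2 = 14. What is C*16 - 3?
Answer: -451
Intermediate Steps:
C = -28 (C = -2*14 = -28)
C*16 - 3 = -28*16 - 3 = -448 - 3 = -451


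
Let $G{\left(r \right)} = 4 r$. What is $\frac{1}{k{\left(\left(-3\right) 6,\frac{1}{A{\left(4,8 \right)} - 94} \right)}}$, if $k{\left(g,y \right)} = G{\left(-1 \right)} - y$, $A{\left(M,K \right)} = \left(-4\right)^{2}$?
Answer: $- \frac{78}{311} \approx -0.2508$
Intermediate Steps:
$A{\left(M,K \right)} = 16$
$k{\left(g,y \right)} = -4 - y$ ($k{\left(g,y \right)} = 4 \left(-1\right) - y = -4 - y$)
$\frac{1}{k{\left(\left(-3\right) 6,\frac{1}{A{\left(4,8 \right)} - 94} \right)}} = \frac{1}{-4 - \frac{1}{16 - 94}} = \frac{1}{-4 - \frac{1}{-78}} = \frac{1}{-4 - - \frac{1}{78}} = \frac{1}{-4 + \frac{1}{78}} = \frac{1}{- \frac{311}{78}} = - \frac{78}{311}$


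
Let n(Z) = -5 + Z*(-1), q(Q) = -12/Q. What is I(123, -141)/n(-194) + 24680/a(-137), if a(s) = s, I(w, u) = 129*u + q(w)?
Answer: -293413481/1061613 ≈ -276.38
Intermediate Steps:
n(Z) = -5 - Z
I(w, u) = -12/w + 129*u (I(w, u) = 129*u - 12/w = -12/w + 129*u)
I(123, -141)/n(-194) + 24680/a(-137) = (-12/123 + 129*(-141))/(-5 - 1*(-194)) + 24680/(-137) = (-12*1/123 - 18189)/(-5 + 194) + 24680*(-1/137) = (-4/41 - 18189)/189 - 24680/137 = -745753/41*1/189 - 24680/137 = -745753/7749 - 24680/137 = -293413481/1061613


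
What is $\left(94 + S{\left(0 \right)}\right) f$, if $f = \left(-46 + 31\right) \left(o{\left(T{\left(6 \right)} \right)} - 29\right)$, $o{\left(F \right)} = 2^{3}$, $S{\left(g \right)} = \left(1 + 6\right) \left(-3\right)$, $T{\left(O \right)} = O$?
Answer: $22995$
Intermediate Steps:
$S{\left(g \right)} = -21$ ($S{\left(g \right)} = 7 \left(-3\right) = -21$)
$o{\left(F \right)} = 8$
$f = 315$ ($f = \left(-46 + 31\right) \left(8 - 29\right) = \left(-15\right) \left(-21\right) = 315$)
$\left(94 + S{\left(0 \right)}\right) f = \left(94 - 21\right) 315 = 73 \cdot 315 = 22995$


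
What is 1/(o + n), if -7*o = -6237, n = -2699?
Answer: -1/1808 ≈ -0.00055310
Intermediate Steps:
o = 891 (o = -⅐*(-6237) = 891)
1/(o + n) = 1/(891 - 2699) = 1/(-1808) = -1/1808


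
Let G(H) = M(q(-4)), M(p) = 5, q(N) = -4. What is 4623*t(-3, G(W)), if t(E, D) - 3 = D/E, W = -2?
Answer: 6164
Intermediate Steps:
G(H) = 5
t(E, D) = 3 + D/E
4623*t(-3, G(W)) = 4623*(3 + 5/(-3)) = 4623*(3 + 5*(-⅓)) = 4623*(3 - 5/3) = 4623*(4/3) = 6164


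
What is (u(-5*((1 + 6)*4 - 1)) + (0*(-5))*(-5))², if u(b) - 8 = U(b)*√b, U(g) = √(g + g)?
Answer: 36514 - 2160*√2 ≈ 33459.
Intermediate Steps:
U(g) = √2*√g (U(g) = √(2*g) = √2*√g)
u(b) = 8 + b*√2 (u(b) = 8 + (√2*√b)*√b = 8 + b*√2)
(u(-5*((1 + 6)*4 - 1)) + (0*(-5))*(-5))² = ((8 + (-5*((1 + 6)*4 - 1))*√2) + (0*(-5))*(-5))² = ((8 + (-5*(7*4 - 1))*√2) + 0*(-5))² = ((8 + (-5*(28 - 1))*√2) + 0)² = ((8 + (-5*27)*√2) + 0)² = ((8 - 135*√2) + 0)² = (8 - 135*√2)²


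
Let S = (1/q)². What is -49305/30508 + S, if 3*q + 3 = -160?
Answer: -1309709973/810567052 ≈ -1.6158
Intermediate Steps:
q = -163/3 (q = -1 + (⅓)*(-160) = -1 - 160/3 = -163/3 ≈ -54.333)
S = 9/26569 (S = (1/(-163/3))² = (-3/163)² = 9/26569 ≈ 0.00033874)
-49305/30508 + S = -49305/30508 + 9/26569 = -1309709973/810567052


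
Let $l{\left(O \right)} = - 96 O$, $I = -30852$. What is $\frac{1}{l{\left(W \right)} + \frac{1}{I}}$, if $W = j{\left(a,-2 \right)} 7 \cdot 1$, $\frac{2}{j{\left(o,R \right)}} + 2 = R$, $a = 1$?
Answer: $\frac{30852}{10366271} \approx 0.0029762$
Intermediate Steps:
$j{\left(o,R \right)} = \frac{2}{-2 + R}$
$W = - \frac{7}{2}$ ($W = \frac{2}{-2 - 2} \cdot 7 \cdot 1 = \frac{2}{-4} \cdot 7 \cdot 1 = 2 \left(- \frac{1}{4}\right) 7 \cdot 1 = \left(- \frac{1}{2}\right) 7 \cdot 1 = \left(- \frac{7}{2}\right) 1 = - \frac{7}{2} \approx -3.5$)
$\frac{1}{l{\left(W \right)} + \frac{1}{I}} = \frac{1}{\left(-96\right) \left(- \frac{7}{2}\right) + \frac{1}{-30852}} = \frac{1}{336 - \frac{1}{30852}} = \frac{1}{\frac{10366271}{30852}} = \frac{30852}{10366271}$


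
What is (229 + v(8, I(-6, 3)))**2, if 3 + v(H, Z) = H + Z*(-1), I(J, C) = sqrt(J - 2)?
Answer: 54748 - 936*I*sqrt(2) ≈ 54748.0 - 1323.7*I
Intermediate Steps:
I(J, C) = sqrt(-2 + J)
v(H, Z) = -3 + H - Z (v(H, Z) = -3 + (H + Z*(-1)) = -3 + (H - Z) = -3 + H - Z)
(229 + v(8, I(-6, 3)))**2 = (229 + (-3 + 8 - sqrt(-2 - 6)))**2 = (229 + (-3 + 8 - sqrt(-8)))**2 = (229 + (-3 + 8 - 2*I*sqrt(2)))**2 = (229 + (5 - 2*I*sqrt(2)))**2 = (234 - 2*I*sqrt(2))**2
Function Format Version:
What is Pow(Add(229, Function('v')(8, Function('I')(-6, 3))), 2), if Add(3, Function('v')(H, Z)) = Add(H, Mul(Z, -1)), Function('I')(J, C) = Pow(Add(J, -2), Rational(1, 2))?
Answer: Add(54748, Mul(-936, I, Pow(2, Rational(1, 2)))) ≈ Add(54748., Mul(-1323.7, I))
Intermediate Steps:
Function('I')(J, C) = Pow(Add(-2, J), Rational(1, 2))
Function('v')(H, Z) = Add(-3, H, Mul(-1, Z)) (Function('v')(H, Z) = Add(-3, Add(H, Mul(Z, -1))) = Add(-3, Add(H, Mul(-1, Z))) = Add(-3, H, Mul(-1, Z)))
Pow(Add(229, Function('v')(8, Function('I')(-6, 3))), 2) = Pow(Add(229, Add(-3, 8, Mul(-1, Pow(Add(-2, -6), Rational(1, 2))))), 2) = Pow(Add(229, Add(-3, 8, Mul(-1, Pow(-8, Rational(1, 2))))), 2) = Pow(Add(229, Add(-3, 8, Mul(-1, Mul(2, I, Pow(2, Rational(1, 2)))))), 2) = Pow(Add(229, Add(-3, 8, Mul(-2, I, Pow(2, Rational(1, 2))))), 2) = Pow(Add(229, Add(5, Mul(-2, I, Pow(2, Rational(1, 2))))), 2) = Pow(Add(234, Mul(-2, I, Pow(2, Rational(1, 2)))), 2)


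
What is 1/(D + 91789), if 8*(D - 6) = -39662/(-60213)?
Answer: 240852/22109029171 ≈ 1.0894e-5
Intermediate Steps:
D = 1464943/240852 (D = 6 + (-39662/(-60213))/8 = 6 + (-39662*(-1/60213))/8 = 6 + (⅛)*(39662/60213) = 6 + 19831/240852 = 1464943/240852 ≈ 6.0823)
1/(D + 91789) = 1/(1464943/240852 + 91789) = 1/(22109029171/240852) = 240852/22109029171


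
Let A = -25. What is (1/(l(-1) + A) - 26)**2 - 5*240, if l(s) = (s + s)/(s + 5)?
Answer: -1357616/2601 ≈ -521.96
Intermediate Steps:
l(s) = 2*s/(5 + s) (l(s) = (2*s)/(5 + s) = 2*s/(5 + s))
(1/(l(-1) + A) - 26)**2 - 5*240 = (1/(2*(-1)/(5 - 1) - 25) - 26)**2 - 5*240 = (1/(2*(-1)/4 - 25) - 26)**2 - 1*1200 = (1/(2*(-1)*(1/4) - 25) - 26)**2 - 1200 = (1/(-1/2 - 25) - 26)**2 - 1200 = (1/(-51/2) - 26)**2 - 1200 = (-2/51 - 26)**2 - 1200 = (-1328/51)**2 - 1200 = 1763584/2601 - 1200 = -1357616/2601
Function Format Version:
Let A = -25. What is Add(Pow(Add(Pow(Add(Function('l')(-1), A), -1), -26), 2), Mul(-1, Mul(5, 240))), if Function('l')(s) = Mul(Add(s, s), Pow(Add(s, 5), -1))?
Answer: Rational(-1357616, 2601) ≈ -521.96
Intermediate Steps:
Function('l')(s) = Mul(2, s, Pow(Add(5, s), -1)) (Function('l')(s) = Mul(Mul(2, s), Pow(Add(5, s), -1)) = Mul(2, s, Pow(Add(5, s), -1)))
Add(Pow(Add(Pow(Add(Function('l')(-1), A), -1), -26), 2), Mul(-1, Mul(5, 240))) = Add(Pow(Add(Pow(Add(Mul(2, -1, Pow(Add(5, -1), -1)), -25), -1), -26), 2), Mul(-1, Mul(5, 240))) = Add(Pow(Add(Pow(Add(Mul(2, -1, Pow(4, -1)), -25), -1), -26), 2), Mul(-1, 1200)) = Add(Pow(Add(Pow(Add(Mul(2, -1, Rational(1, 4)), -25), -1), -26), 2), -1200) = Add(Pow(Add(Pow(Add(Rational(-1, 2), -25), -1), -26), 2), -1200) = Add(Pow(Add(Pow(Rational(-51, 2), -1), -26), 2), -1200) = Add(Pow(Add(Rational(-2, 51), -26), 2), -1200) = Add(Pow(Rational(-1328, 51), 2), -1200) = Add(Rational(1763584, 2601), -1200) = Rational(-1357616, 2601)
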